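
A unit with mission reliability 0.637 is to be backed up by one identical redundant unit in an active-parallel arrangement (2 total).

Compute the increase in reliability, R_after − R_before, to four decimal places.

0.2312

R_before = 0.637
R_after = 1 − (1 − 0.637)^2 = 0.8682
ΔR = 0.8682 − 0.637 = 0.2312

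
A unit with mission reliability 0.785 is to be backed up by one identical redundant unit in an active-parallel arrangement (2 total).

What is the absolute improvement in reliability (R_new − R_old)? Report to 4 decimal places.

0.1688

R_before = 0.785
R_after = 1 − (1 − 0.785)^2 = 0.9538
ΔR = 0.9538 − 0.785 = 0.1688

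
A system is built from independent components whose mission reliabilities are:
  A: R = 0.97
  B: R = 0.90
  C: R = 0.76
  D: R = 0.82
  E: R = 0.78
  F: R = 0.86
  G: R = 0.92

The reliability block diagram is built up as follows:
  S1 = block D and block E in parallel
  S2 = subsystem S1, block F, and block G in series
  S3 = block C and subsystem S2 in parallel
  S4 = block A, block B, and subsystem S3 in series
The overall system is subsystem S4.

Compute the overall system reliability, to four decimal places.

0.8227

Parallel (D and E): 1 − (1 − 0.820000)(1 − 0.780000) = 0.960400
Series ([0.960400], F, and G): 0.960400 × 0.860000 × 0.920000 = 0.759868
Parallel (C and [0.759868]): 1 − (1 − 0.760000)(1 − 0.759868) = 0.942368
Series (A, B, and [0.942368]): 0.970000 × 0.900000 × 0.942368 = 0.8227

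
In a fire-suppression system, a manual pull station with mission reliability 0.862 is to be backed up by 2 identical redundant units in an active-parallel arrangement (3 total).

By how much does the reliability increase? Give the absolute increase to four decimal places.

0.1354

R_before = 0.862
R_after = 1 − (1 − 0.862)^3 = 0.9974
ΔR = 0.9974 − 0.862 = 0.1354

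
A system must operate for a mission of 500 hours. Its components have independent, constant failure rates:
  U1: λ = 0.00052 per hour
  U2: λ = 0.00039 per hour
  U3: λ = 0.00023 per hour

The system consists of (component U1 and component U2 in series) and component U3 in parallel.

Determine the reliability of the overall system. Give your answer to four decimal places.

0.9603

R(U1) = exp(−0.00052 × 500) = 0.771052
R(U2) = exp(−0.00039 × 500) = 0.822835
R(U3) = exp(−0.00023 × 500) = 0.891366
Series (U1 and U2): 0.771052 × 0.822835 = 0.634449
Parallel ([0.634449] and U3): 1 − (1 − 0.634449)(1 − 0.891366) = 0.9603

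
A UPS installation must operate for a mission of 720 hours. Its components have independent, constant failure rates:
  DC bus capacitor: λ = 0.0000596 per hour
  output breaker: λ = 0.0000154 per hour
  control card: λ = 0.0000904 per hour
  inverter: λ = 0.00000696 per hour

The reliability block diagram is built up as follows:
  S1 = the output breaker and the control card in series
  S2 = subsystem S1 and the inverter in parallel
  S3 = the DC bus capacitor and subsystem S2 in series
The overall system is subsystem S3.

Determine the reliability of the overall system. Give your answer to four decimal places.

R(DC bus capacitor) = exp(−0.0000596 × 720) = 0.957996
R(output breaker) = exp(−0.0000154 × 720) = 0.988973
R(control card) = exp(−0.0000904 × 720) = 0.936985
R(inverter) = exp(−0.00000696 × 720) = 0.995001
Series (output breaker and control card): 0.988973 × 0.936985 = 0.926653
Parallel ([0.926653] and inverter): 1 − (1 − 0.926653)(1 − 0.995001) = 0.999633
Series (DC bus capacitor and [0.999633]): 0.957996 × 0.999633 = 0.9576

0.9576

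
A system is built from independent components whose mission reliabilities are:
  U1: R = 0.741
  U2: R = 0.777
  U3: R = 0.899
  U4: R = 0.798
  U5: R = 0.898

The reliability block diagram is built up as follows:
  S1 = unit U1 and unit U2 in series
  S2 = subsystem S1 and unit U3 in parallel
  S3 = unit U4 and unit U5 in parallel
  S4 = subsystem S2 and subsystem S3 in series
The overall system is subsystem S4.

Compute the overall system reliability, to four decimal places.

0.9374

Series (U1 and U2): 0.741000 × 0.777000 = 0.575757
Parallel ([0.575757] and U3): 1 − (1 − 0.575757)(1 − 0.899000) = 0.957151
Parallel (U4 and U5): 1 − (1 − 0.798000)(1 − 0.898000) = 0.979396
Series ([0.957151] and [0.979396]): 0.957151 × 0.979396 = 0.9374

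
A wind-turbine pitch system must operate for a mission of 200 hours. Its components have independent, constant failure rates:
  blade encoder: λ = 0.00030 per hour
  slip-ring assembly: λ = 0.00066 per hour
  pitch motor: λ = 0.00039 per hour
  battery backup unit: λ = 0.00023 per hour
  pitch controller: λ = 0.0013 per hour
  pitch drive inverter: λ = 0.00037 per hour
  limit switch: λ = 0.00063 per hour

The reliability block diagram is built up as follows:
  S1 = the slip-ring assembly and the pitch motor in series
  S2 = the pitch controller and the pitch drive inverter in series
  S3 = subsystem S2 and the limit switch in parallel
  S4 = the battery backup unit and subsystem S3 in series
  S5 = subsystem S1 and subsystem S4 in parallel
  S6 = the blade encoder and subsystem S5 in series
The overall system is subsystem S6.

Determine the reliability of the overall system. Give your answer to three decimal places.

0.928

R(blade encoder) = exp(−0.00030 × 200) = 0.94176
R(slip-ring assembly) = exp(−0.00066 × 200) = 0.87634
R(pitch motor) = exp(−0.00039 × 200) = 0.92496
R(battery backup unit) = exp(−0.00023 × 200) = 0.95504
R(pitch controller) = exp(−0.0013 × 200) = 0.77105
R(pitch drive inverter) = exp(−0.00037 × 200) = 0.92867
R(limit switch) = exp(−0.00063 × 200) = 0.88161
Series (slip-ring assembly and pitch motor): 0.87634 × 0.92496 = 0.81058
Series (pitch controller and pitch drive inverter): 0.77105 × 0.92867 = 0.71605
Parallel ([0.71605] and limit switch): 1 − (1 − 0.71605)(1 − 0.88161) = 0.96638
Series (battery backup unit and [0.96638]): 0.95504 × 0.96638 = 0.92293
Parallel ([0.81058] and [0.92293]): 1 − (1 − 0.81058)(1 − 0.92293) = 0.98540
Series (blade encoder and [0.98540]): 0.94176 × 0.98540 = 0.928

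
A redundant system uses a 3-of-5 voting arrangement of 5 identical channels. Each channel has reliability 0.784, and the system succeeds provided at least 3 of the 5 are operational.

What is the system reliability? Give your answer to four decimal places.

0.9291

R = Σ_{i=3}^{5} C(5,i) p^i (1−p)^{5−i} with p = 0.784
C(5,3)·0.784^3·0.216^2 = 0.224831
C(5,4)·0.784^4·0.216^1 = 0.408026
C(5,5)·0.784^5·0.216^0 = 0.296197
Sum = 0.9291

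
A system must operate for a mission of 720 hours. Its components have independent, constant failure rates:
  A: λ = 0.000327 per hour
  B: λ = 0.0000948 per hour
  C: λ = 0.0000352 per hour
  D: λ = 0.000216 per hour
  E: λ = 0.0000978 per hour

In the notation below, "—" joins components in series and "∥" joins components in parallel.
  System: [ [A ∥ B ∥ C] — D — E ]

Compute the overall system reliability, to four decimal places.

R(A) = exp(−0.000327 × 720) = 0.790223
R(B) = exp(−0.0000948 × 720) = 0.934021
R(C) = exp(−0.0000352 × 720) = 0.974974
R(D) = exp(−0.000216 × 720) = 0.855970
R(E) = exp(−0.0000978 × 720) = 0.932006
Parallel (A, B, and C): 1 − (1 − 0.790223)(1 − 0.934021)(1 − 0.974974) = 0.999654
Series ([0.999654], D, and E): 0.999654 × 0.855970 × 0.932006 = 0.7975

0.7975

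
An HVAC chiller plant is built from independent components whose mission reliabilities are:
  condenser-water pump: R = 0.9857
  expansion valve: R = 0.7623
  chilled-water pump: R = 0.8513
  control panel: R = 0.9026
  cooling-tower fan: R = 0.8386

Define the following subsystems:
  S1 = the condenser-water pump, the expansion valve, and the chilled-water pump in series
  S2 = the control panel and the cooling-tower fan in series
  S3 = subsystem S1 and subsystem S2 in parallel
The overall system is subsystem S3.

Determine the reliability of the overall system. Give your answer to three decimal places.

Series (condenser-water pump, expansion valve, and chilled-water pump): 0.98570 × 0.76230 × 0.85130 = 0.63967
Series (control panel and cooling-tower fan): 0.90260 × 0.83860 = 0.75692
Parallel ([0.63967] and [0.75692]): 1 − (1 − 0.63967)(1 − 0.75692) = 0.912

0.912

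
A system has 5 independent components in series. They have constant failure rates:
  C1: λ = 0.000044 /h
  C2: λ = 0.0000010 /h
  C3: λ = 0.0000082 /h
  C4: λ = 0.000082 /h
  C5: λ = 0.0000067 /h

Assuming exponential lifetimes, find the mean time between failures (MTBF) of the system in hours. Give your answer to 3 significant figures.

Series of exponential components: λ_sys = Σ λ_i
λ_sys = 0.000044 + 0.0000010 + 0.0000082 + 0.000082 + 0.0000067 = 1.4190e-04 /h
MTBF = 1 / λ_sys = 7050 h

7050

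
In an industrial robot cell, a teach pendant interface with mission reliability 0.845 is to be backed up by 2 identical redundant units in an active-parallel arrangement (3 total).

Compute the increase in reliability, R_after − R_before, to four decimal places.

R_before = 0.845
R_after = 1 − (1 − 0.845)^3 = 0.9963
ΔR = 0.9963 − 0.845 = 0.1513

0.1513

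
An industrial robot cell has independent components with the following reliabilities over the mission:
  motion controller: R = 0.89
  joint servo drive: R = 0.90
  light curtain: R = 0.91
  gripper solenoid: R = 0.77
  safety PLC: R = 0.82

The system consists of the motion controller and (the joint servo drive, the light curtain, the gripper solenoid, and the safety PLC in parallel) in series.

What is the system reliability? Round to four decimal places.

0.8897

Parallel (joint servo drive, light curtain, gripper solenoid, and safety PLC): 1 − (1 − 0.900000)(1 − 0.910000)(1 − 0.770000)(1 − 0.820000) = 0.999627
Series (motion controller and [0.999627]): 0.890000 × 0.999627 = 0.8897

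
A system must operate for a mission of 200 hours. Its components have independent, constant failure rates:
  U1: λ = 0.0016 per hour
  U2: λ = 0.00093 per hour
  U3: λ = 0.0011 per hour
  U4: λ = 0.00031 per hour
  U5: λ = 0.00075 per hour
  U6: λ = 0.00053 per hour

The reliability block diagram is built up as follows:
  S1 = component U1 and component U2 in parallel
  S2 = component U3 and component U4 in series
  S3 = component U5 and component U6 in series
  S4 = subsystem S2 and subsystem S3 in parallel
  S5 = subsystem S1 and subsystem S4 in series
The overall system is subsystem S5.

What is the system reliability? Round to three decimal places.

0.901

R(U1) = exp(−0.0016 × 200) = 0.72615
R(U2) = exp(−0.00093 × 200) = 0.83027
R(U3) = exp(−0.0011 × 200) = 0.80252
R(U4) = exp(−0.00031 × 200) = 0.93988
R(U5) = exp(−0.00075 × 200) = 0.86071
R(U6) = exp(−0.00053 × 200) = 0.89942
Parallel (U1 and U2): 1 − (1 − 0.72615)(1 − 0.83027) = 0.95352
Series (U3 and U4): 0.80252 × 0.93988 = 0.75427
Series (U5 and U6): 0.86071 × 0.89942 = 0.77414
Parallel ([0.75427] and [0.77414]): 1 − (1 − 0.75427)(1 − 0.77414) = 0.94450
Series ([0.95352] and [0.94450]): 0.95352 × 0.94450 = 0.901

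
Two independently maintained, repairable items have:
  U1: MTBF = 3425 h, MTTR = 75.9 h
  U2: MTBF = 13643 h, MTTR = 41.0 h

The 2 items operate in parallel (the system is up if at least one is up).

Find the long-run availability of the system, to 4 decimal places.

0.9999

A(U1) = MTBF/(MTBF+MTTR) = 3425/(3425+75.9) = 0.978320
A(U2) = MTBF/(MTBF+MTTR) = 13643/(13643+41.0) = 0.997004
Parallel availability: 1 − (1 − 0.978320)(1 − 0.997004) = 0.9999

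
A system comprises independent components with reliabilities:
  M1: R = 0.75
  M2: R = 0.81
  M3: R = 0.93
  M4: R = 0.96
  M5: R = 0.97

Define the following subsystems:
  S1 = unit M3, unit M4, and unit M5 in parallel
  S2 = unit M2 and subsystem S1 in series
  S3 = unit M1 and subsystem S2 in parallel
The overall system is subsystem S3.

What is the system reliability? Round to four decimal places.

Parallel (M3, M4, and M5): 1 − (1 − 0.930000)(1 − 0.960000)(1 − 0.970000) = 0.999916
Series (M2 and [0.999916]): 0.810000 × 0.999916 = 0.809932
Parallel (M1 and [0.809932]): 1 − (1 − 0.750000)(1 − 0.809932) = 0.9525

0.9525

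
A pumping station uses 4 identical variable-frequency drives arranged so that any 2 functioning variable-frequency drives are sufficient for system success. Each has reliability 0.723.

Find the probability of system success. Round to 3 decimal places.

0.933

R = Σ_{i=2}^{4} C(4,i) p^i (1−p)^{4−i} with p = 0.723
C(4,2)·0.723^2·0.277^2 = 0.24065
C(4,3)·0.723^3·0.277^1 = 0.41875
C(4,4)·0.723^4·0.277^0 = 0.27325
Sum = 0.933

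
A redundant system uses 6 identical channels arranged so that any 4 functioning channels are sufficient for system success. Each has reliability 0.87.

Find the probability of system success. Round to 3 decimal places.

R = Σ_{i=4}^{6} C(6,i) p^i (1−p)^{6−i} with p = 0.87
C(6,4)·0.87^4·0.13^2 = 0.14523
C(6,5)·0.87^5·0.13^1 = 0.38877
C(6,6)·0.87^6·0.13^0 = 0.43363
Sum = 0.968

0.968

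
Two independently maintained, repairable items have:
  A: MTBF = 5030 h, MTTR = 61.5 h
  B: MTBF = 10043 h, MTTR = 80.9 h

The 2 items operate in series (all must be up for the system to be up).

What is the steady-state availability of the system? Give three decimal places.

0.980

A(A) = MTBF/(MTBF+MTTR) = 5030/(5030+61.5) = 0.987921
A(B) = MTBF/(MTBF+MTTR) = 10043/(10043+80.9) = 0.992009
Series availability: 0.987921 × 0.992009 = 0.980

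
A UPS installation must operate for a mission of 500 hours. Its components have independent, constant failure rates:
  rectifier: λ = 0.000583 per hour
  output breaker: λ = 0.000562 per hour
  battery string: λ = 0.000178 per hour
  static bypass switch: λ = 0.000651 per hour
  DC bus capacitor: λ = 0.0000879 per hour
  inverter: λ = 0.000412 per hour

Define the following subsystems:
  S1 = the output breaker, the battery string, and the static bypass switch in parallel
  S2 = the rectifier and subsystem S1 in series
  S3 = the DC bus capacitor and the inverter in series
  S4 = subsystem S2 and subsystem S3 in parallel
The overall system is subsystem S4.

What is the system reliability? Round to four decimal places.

0.9431

R(rectifier) = exp(−0.000583 × 500) = 0.747142
R(output breaker) = exp(−0.000562 × 500) = 0.755028
R(battery string) = exp(−0.000178 × 500) = 0.914846
R(static bypass switch) = exp(−0.000651 × 500) = 0.722166
R(DC bus capacitor) = exp(−0.0000879 × 500) = 0.957002
R(inverter) = exp(−0.000412 × 500) = 0.813833
Parallel (output breaker, battery string, and static bypass switch): 1 − (1 − 0.755028)(1 − 0.914846)(1 − 0.722166) = 0.994204
Series (rectifier and [0.994204]): 0.747142 × 0.994204 = 0.742812
Series (DC bus capacitor and inverter): 0.957002 × 0.813833 = 0.778840
Parallel ([0.742812] and [0.778840]): 1 − (1 − 0.742812)(1 − 0.778840) = 0.9431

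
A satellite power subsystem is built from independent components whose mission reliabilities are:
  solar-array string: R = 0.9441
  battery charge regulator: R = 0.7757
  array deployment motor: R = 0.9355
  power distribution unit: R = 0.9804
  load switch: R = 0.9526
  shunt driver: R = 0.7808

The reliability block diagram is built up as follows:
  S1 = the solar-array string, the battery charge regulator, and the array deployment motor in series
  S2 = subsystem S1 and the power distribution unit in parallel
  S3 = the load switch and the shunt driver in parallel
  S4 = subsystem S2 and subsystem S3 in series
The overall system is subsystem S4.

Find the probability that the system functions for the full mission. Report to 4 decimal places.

Series (solar-array string, battery charge regulator, and array deployment motor): 0.944100 × 0.775700 × 0.935500 = 0.685103
Parallel ([0.685103] and power distribution unit): 1 − (1 − 0.685103)(1 − 0.980400) = 0.993828
Parallel (load switch and shunt driver): 1 − (1 − 0.952600)(1 − 0.780800) = 0.989610
Series ([0.993828] and [0.989610]): 0.993828 × 0.989610 = 0.9835

0.9835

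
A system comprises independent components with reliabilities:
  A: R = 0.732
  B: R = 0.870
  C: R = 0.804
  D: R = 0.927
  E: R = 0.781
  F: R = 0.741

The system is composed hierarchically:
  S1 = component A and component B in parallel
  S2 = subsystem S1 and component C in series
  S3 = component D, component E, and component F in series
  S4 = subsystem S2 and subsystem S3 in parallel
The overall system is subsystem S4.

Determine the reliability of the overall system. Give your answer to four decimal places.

Parallel (A and B): 1 − (1 − 0.732000)(1 − 0.870000) = 0.965160
Series ([0.965160] and C): 0.965160 × 0.804000 = 0.775989
Series (D, E, and F): 0.927000 × 0.781000 × 0.741000 = 0.536474
Parallel ([0.775989] and [0.536474]): 1 − (1 − 0.775989)(1 − 0.536474) = 0.8962

0.8962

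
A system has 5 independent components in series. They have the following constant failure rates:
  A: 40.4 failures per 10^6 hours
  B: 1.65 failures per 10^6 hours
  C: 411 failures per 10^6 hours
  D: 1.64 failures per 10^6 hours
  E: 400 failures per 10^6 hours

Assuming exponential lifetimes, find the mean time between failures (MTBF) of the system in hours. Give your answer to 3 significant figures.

1170

Series of exponential components: λ_sys = Σ λ_i
λ_sys = 0.0000404 + 0.00000165 + 0.000411 + 0.00000164 + 0.000400 = 8.5469e-04 /h
MTBF = 1 / λ_sys = 1170 h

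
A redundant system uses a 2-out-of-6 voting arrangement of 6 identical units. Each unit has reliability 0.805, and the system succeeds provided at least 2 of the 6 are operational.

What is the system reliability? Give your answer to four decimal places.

R = Σ_{i=2}^{6} C(6,i) p^i (1−p)^{6−i} with p = 0.805
C(6,2)·0.805^2·0.195^4 = 0.014055
C(6,3)·0.805^3·0.195^3 = 0.077361
C(6,4)·0.805^4·0.195^2 = 0.239521
C(6,5)·0.805^5·0.195^1 = 0.395517
C(6,6)·0.805^6·0.195^0 = 0.272129
Sum = 0.9986

0.9986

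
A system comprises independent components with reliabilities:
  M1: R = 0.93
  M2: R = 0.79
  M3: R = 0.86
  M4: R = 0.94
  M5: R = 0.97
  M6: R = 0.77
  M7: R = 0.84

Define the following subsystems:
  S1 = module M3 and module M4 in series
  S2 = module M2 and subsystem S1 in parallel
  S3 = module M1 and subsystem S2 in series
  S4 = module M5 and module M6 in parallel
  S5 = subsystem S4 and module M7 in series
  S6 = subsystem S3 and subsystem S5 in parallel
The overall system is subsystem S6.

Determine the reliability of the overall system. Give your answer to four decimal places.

0.9822

Series (M3 and M4): 0.860000 × 0.940000 = 0.808400
Parallel (M2 and [0.808400]): 1 − (1 − 0.790000)(1 − 0.808400) = 0.959764
Series (M1 and [0.959764]): 0.930000 × 0.959764 = 0.892581
Parallel (M5 and M6): 1 − (1 − 0.970000)(1 − 0.770000) = 0.993100
Series ([0.993100] and M7): 0.993100 × 0.840000 = 0.834204
Parallel ([0.892581] and [0.834204]): 1 − (1 − 0.892581)(1 − 0.834204) = 0.9822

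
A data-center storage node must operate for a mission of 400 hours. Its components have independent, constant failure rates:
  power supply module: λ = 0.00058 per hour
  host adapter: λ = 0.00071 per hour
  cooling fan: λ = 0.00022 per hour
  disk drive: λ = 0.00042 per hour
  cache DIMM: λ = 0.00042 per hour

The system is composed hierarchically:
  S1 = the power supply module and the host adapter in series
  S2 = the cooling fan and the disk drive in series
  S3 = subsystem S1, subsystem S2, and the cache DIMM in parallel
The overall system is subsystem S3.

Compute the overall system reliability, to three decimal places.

R(power supply module) = exp(−0.00058 × 400) = 0.79295
R(host adapter) = exp(−0.00071 × 400) = 0.75277
R(cooling fan) = exp(−0.00022 × 400) = 0.91576
R(disk drive) = exp(−0.00042 × 400) = 0.84535
R(cache DIMM) = exp(−0.00042 × 400) = 0.84535
Series (power supply module and host adapter): 0.79295 × 0.75277 = 0.59691
Series (cooling fan and disk drive): 0.91576 × 0.84535 = 0.77414
Parallel ([0.59691], [0.77414], and cache DIMM): 1 − (1 − 0.59691)(1 − 0.77414)(1 − 0.84535) = 0.986

0.986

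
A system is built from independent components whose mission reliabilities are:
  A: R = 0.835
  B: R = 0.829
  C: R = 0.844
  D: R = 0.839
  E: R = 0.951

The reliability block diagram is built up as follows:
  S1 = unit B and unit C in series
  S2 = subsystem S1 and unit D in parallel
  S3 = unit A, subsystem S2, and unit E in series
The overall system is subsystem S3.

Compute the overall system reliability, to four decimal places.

Series (B and C): 0.829000 × 0.844000 = 0.699676
Parallel ([0.699676] and D): 1 − (1 − 0.699676)(1 − 0.839000) = 0.951648
Series (A, [0.951648], and E): 0.835000 × 0.951648 × 0.951000 = 0.7557

0.7557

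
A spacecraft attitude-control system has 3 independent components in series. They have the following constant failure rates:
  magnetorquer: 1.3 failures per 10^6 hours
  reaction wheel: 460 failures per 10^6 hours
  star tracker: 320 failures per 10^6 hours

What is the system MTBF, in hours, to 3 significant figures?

Series of exponential components: λ_sys = Σ λ_i
λ_sys = 0.0000013 + 0.00046 + 0.00032 = 7.8130e-04 /h
MTBF = 1 / λ_sys = 1280 h

1280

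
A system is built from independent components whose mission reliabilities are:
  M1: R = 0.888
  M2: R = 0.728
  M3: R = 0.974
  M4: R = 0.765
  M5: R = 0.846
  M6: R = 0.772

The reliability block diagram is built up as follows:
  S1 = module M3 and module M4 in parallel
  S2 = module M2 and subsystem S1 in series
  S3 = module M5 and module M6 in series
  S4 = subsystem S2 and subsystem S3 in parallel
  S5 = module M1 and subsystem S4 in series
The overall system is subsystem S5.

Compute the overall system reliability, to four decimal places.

0.8028

Parallel (M3 and M4): 1 − (1 − 0.974000)(1 − 0.765000) = 0.993890
Series (M2 and [0.993890]): 0.728000 × 0.993890 = 0.723552
Series (M5 and M6): 0.846000 × 0.772000 = 0.653112
Parallel ([0.723552] and [0.653112]): 1 − (1 − 0.723552)(1 − 0.653112) = 0.904104
Series (M1 and [0.904104]): 0.888000 × 0.904104 = 0.8028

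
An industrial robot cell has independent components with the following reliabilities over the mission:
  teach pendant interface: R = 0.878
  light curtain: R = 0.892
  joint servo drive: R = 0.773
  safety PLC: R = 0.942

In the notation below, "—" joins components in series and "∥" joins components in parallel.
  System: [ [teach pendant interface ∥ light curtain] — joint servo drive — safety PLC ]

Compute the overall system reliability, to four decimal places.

0.7186

Parallel (teach pendant interface and light curtain): 1 − (1 − 0.878000)(1 − 0.892000) = 0.986824
Series ([0.986824], joint servo drive, and safety PLC): 0.986824 × 0.773000 × 0.942000 = 0.7186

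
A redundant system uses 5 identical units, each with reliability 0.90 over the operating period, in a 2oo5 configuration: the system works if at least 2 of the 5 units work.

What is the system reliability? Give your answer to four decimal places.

0.9995

R = Σ_{i=2}^{5} C(5,i) p^i (1−p)^{5−i} with p = 0.90
C(5,2)·0.90^2·0.10^3 = 0.008100
C(5,3)·0.90^3·0.10^2 = 0.072900
C(5,4)·0.90^4·0.10^1 = 0.328050
C(5,5)·0.90^5·0.10^0 = 0.590490
Sum = 0.9995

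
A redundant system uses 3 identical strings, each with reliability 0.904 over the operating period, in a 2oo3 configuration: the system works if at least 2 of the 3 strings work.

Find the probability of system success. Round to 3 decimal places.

R = Σ_{i=2}^{3} C(3,i) p^i (1−p)^{3−i} with p = 0.904
C(3,2)·0.904^2·0.096^1 = 0.23536
C(3,3)·0.904^3·0.096^0 = 0.73876
Sum = 0.974

0.974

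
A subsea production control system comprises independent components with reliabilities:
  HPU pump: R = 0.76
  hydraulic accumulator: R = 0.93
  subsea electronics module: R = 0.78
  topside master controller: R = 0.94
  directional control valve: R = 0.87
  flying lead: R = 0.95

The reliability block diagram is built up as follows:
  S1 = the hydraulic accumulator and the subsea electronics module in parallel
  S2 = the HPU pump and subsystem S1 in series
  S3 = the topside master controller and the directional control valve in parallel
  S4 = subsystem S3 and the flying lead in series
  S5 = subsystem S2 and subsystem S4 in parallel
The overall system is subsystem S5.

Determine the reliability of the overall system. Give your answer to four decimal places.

0.9855

Parallel (hydraulic accumulator and subsea electronics module): 1 − (1 − 0.930000)(1 − 0.780000) = 0.984600
Series (HPU pump and [0.984600]): 0.760000 × 0.984600 = 0.748296
Parallel (topside master controller and directional control valve): 1 − (1 − 0.940000)(1 − 0.870000) = 0.992200
Series ([0.992200] and flying lead): 0.992200 × 0.950000 = 0.942590
Parallel ([0.748296] and [0.942590]): 1 − (1 − 0.748296)(1 − 0.942590) = 0.9855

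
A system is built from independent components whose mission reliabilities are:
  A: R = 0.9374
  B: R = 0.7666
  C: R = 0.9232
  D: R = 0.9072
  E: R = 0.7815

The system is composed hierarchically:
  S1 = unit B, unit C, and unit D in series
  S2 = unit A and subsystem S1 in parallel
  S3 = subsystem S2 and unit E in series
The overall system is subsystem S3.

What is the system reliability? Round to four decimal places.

Series (B, C, and D): 0.766600 × 0.923200 × 0.907200 = 0.642048
Parallel (A and [0.642048]): 1 − (1 − 0.937400)(1 − 0.642048) = 0.977592
Series ([0.977592] and E): 0.977592 × 0.781500 = 0.7640

0.7640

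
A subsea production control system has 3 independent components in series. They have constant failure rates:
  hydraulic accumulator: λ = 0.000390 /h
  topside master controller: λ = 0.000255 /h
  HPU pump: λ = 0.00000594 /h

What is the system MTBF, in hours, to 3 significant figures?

1540

Series of exponential components: λ_sys = Σ λ_i
λ_sys = 0.000390 + 0.000255 + 0.00000594 = 6.5094e-04 /h
MTBF = 1 / λ_sys = 1540 h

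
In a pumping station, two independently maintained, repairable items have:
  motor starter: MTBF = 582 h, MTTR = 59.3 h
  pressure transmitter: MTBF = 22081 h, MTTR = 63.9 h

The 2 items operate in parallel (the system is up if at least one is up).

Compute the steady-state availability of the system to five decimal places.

A(motor starter) = MTBF/(MTBF+MTTR) = 582/(582+59.3) = 0.907532
A(pressure transmitter) = MTBF/(MTBF+MTTR) = 22081/(22081+63.9) = 0.997114
Parallel availability: 1 − (1 − 0.907532)(1 − 0.997114) = 0.99973

0.99973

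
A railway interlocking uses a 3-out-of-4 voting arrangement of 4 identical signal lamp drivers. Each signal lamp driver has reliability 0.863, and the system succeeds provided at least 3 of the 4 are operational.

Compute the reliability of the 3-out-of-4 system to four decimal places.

R = Σ_{i=3}^{4} C(4,i) p^i (1−p)^{4−i} with p = 0.863
C(4,3)·0.863^3·0.137^1 = 0.352219
C(4,4)·0.863^4·0.137^0 = 0.554681
Sum = 0.9069

0.9069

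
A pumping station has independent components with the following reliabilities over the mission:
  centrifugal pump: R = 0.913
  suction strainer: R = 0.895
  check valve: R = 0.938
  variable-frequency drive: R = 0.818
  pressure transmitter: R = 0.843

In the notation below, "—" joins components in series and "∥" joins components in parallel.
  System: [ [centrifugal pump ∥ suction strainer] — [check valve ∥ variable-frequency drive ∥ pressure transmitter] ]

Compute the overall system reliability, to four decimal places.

Parallel (centrifugal pump and suction strainer): 1 − (1 − 0.913000)(1 − 0.895000) = 0.990865
Parallel (check valve, variable-frequency drive, and pressure transmitter): 1 − (1 − 0.938000)(1 − 0.818000)(1 − 0.843000) = 0.998228
Series ([0.990865] and [0.998228]): 0.990865 × 0.998228 = 0.9891

0.9891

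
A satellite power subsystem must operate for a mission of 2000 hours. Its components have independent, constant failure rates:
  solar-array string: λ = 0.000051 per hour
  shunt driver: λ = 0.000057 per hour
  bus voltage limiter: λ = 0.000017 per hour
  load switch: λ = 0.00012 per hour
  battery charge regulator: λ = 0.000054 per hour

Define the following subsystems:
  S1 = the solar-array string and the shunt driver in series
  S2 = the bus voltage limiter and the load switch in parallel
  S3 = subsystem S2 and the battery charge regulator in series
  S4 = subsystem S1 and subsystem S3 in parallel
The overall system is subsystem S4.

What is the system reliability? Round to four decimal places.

R(solar-array string) = exp(−0.000051 × 2000) = 0.903030
R(shunt driver) = exp(−0.000057 × 2000) = 0.892258
R(bus voltage limiter) = exp(−0.000017 × 2000) = 0.966572
R(load switch) = exp(−0.00012 × 2000) = 0.786628
R(battery charge regulator) = exp(−0.000054 × 2000) = 0.897628
Series (solar-array string and shunt driver): 0.903030 × 0.892258 = 0.805736
Parallel (bus voltage limiter and load switch): 1 − (1 − 0.966572)(1 − 0.786628) = 0.992867
Series ([0.992867] and battery charge regulator): 0.992867 × 0.897628 = 0.891225
Parallel ([0.805736] and [0.891225]): 1 − (1 − 0.805736)(1 − 0.891225) = 0.9789

0.9789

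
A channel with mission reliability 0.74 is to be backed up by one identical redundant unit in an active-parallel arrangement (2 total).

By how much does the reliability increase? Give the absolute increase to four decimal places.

0.1924

R_before = 0.74
R_after = 1 − (1 − 0.74)^2 = 0.9324
ΔR = 0.9324 − 0.74 = 0.1924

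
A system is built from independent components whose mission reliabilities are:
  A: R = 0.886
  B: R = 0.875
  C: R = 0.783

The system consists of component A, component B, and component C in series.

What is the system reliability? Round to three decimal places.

Series (A, B, and C): 0.88600 × 0.87500 × 0.78300 = 0.607

0.607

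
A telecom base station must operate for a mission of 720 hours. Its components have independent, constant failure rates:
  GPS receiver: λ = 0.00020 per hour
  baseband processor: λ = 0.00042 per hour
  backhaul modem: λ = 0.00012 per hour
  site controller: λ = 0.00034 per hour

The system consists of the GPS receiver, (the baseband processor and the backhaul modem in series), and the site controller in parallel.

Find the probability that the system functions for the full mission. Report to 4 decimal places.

R(GPS receiver) = exp(−0.00020 × 720) = 0.865888
R(baseband processor) = exp(−0.00042 × 720) = 0.739042
R(backhaul modem) = exp(−0.00012 × 720) = 0.917227
R(site controller) = exp(−0.00034 × 720) = 0.782861
Series (baseband processor and backhaul modem): 0.739042 × 0.917227 = 0.677869
Parallel (GPS receiver, [0.677869], and site controller): 1 − (1 − 0.865888)(1 − 0.677869)(1 − 0.782861) = 0.9906

0.9906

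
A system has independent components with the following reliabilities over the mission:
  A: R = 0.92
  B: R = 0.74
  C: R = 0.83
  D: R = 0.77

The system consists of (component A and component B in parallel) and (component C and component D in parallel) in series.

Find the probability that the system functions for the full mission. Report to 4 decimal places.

Parallel (A and B): 1 − (1 − 0.920000)(1 − 0.740000) = 0.979200
Parallel (C and D): 1 − (1 − 0.830000)(1 − 0.770000) = 0.960900
Series ([0.979200] and [0.960900]): 0.979200 × 0.960900 = 0.9409

0.9409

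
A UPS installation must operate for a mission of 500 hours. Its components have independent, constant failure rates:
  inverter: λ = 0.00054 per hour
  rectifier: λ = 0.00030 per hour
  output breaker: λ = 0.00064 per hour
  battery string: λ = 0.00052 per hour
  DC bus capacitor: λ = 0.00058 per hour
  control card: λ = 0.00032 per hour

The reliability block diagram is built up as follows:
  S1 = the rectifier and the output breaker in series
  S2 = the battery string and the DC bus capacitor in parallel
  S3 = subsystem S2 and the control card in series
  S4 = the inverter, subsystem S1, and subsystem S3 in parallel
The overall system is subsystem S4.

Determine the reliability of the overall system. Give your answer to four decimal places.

0.9825

R(inverter) = exp(−0.00054 × 500) = 0.763379
R(rectifier) = exp(−0.00030 × 500) = 0.860708
R(output breaker) = exp(−0.00064 × 500) = 0.726149
R(battery string) = exp(−0.00052 × 500) = 0.771052
R(DC bus capacitor) = exp(−0.00058 × 500) = 0.748264
R(control card) = exp(−0.00032 × 500) = 0.852144
Series (rectifier and output breaker): 0.860708 × 0.726149 = 0.625002
Parallel (battery string and DC bus capacitor): 1 − (1 − 0.771052)(1 − 0.748264) = 0.942366
Series ([0.942366] and control card): 0.942366 × 0.852144 = 0.803032
Parallel (inverter, [0.625002], and [0.803032]): 1 − (1 − 0.763379)(1 − 0.625002)(1 − 0.803032) = 0.9825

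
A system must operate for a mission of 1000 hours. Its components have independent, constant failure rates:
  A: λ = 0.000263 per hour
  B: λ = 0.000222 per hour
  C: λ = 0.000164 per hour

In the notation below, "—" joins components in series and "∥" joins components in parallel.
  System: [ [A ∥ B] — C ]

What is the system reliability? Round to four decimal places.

R(A) = exp(−0.000263 × 1000) = 0.768742
R(B) = exp(−0.000222 × 1000) = 0.800915
R(C) = exp(−0.000164 × 1000) = 0.848742
Parallel (A and B): 1 − (1 − 0.768742)(1 − 0.800915) = 0.953960
Series ([0.953960] and C): 0.953960 × 0.848742 = 0.8097

0.8097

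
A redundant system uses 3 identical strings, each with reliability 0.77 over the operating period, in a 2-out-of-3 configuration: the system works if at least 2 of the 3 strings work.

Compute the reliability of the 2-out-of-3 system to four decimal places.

R = Σ_{i=2}^{3} C(3,i) p^i (1−p)^{3−i} with p = 0.77
C(3,2)·0.77^2·0.23^1 = 0.409101
C(3,3)·0.77^3·0.23^0 = 0.456533
Sum = 0.8656

0.8656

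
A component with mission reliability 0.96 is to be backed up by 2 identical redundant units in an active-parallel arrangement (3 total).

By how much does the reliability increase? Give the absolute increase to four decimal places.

R_before = 0.96
R_after = 1 − (1 − 0.96)^3 = 0.9999
ΔR = 0.9999 − 0.96 = 0.0399

0.0399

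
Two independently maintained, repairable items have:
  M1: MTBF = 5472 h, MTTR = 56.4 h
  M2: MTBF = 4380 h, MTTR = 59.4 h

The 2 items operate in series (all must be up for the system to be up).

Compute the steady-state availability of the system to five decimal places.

A(M1) = MTBF/(MTBF+MTTR) = 5472/(5472+56.4) = 0.989798
A(M2) = MTBF/(MTBF+MTTR) = 4380/(4380+59.4) = 0.986620
Series availability: 0.989798 × 0.986620 = 0.97655

0.97655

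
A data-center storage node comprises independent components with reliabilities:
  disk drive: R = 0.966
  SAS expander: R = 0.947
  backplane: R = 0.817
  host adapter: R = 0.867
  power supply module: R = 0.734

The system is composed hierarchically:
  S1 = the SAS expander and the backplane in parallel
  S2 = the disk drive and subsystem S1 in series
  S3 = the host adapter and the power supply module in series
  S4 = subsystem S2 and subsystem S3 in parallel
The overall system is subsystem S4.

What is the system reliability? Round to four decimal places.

0.9842

Parallel (SAS expander and backplane): 1 − (1 − 0.947000)(1 − 0.817000) = 0.990301
Series (disk drive and [0.990301]): 0.966000 × 0.990301 = 0.956631
Series (host adapter and power supply module): 0.867000 × 0.734000 = 0.636378
Parallel ([0.956631] and [0.636378]): 1 − (1 − 0.956631)(1 − 0.636378) = 0.9842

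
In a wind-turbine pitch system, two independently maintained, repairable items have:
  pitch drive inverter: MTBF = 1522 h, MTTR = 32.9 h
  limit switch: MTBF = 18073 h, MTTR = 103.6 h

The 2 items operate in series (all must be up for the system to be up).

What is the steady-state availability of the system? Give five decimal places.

0.97326

A(pitch drive inverter) = MTBF/(MTBF+MTTR) = 1522/(1522+32.9) = 0.978841
A(limit switch) = MTBF/(MTBF+MTTR) = 18073/(18073+103.6) = 0.994300
Series availability: 0.978841 × 0.994300 = 0.97326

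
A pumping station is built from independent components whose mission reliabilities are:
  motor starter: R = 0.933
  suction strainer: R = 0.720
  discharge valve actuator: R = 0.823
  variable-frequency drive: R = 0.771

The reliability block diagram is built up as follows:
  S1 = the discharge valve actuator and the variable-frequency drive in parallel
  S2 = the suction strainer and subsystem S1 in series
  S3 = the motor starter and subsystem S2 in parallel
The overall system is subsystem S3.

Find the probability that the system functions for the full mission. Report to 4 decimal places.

Parallel (discharge valve actuator and variable-frequency drive): 1 − (1 − 0.823000)(1 − 0.771000) = 0.959467
Series (suction strainer and [0.959467]): 0.720000 × 0.959467 = 0.690816
Parallel (motor starter and [0.690816]): 1 − (1 − 0.933000)(1 − 0.690816) = 0.9793

0.9793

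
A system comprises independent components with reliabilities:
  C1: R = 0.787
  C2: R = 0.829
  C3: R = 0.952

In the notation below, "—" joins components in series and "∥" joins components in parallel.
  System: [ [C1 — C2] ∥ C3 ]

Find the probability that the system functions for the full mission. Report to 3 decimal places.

0.983

Series (C1 and C2): 0.78700 × 0.82900 = 0.65242
Parallel ([0.65242] and C3): 1 − (1 − 0.65242)(1 − 0.95200) = 0.983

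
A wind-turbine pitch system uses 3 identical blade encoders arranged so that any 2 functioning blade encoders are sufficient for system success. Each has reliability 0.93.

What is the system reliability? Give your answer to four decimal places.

R = Σ_{i=2}^{3} C(3,i) p^i (1−p)^{3−i} with p = 0.93
C(3,2)·0.93^2·0.07^1 = 0.181629
C(3,3)·0.93^3·0.07^0 = 0.804357
Sum = 0.9860

0.9860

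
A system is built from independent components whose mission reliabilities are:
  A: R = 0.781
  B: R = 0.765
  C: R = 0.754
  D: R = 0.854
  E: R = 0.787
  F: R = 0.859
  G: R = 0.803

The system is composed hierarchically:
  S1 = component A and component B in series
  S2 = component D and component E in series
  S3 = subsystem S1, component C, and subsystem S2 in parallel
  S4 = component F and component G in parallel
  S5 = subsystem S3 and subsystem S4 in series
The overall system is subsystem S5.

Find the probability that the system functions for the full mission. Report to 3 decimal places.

0.941

Series (A and B): 0.78100 × 0.76500 = 0.59747
Series (D and E): 0.85400 × 0.78700 = 0.67210
Parallel ([0.59747], C, and [0.67210]): 1 − (1 − 0.59747)(1 − 0.75400)(1 − 0.67210) = 0.96753
Parallel (F and G): 1 − (1 − 0.85900)(1 − 0.80300) = 0.97222
Series ([0.96753] and [0.97222]): 0.96753 × 0.97222 = 0.941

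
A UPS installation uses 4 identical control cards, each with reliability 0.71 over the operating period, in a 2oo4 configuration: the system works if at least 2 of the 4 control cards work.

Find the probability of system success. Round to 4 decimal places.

0.9237

R = Σ_{i=2}^{4} C(4,i) p^i (1−p)^{4−i} with p = 0.71
C(4,2)·0.71^2·0.29^2 = 0.254369
C(4,3)·0.71^3·0.29^1 = 0.415177
C(4,4)·0.71^4·0.29^0 = 0.254117
Sum = 0.9237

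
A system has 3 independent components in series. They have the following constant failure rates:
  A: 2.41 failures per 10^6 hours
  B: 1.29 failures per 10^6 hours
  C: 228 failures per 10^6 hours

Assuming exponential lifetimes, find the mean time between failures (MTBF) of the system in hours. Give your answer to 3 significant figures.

Series of exponential components: λ_sys = Σ λ_i
λ_sys = 0.00000241 + 0.00000129 + 0.000228 = 2.3170e-04 /h
MTBF = 1 / λ_sys = 4320 h

4320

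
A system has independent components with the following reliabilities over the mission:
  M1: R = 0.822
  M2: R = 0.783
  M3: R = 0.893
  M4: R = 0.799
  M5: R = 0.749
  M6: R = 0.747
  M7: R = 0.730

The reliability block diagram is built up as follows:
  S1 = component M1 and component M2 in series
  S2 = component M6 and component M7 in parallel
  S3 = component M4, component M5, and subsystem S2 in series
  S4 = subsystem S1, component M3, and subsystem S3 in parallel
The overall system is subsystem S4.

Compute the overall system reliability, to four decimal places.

0.9831

Series (M1 and M2): 0.822000 × 0.783000 = 0.643626
Parallel (M6 and M7): 1 − (1 − 0.747000)(1 − 0.730000) = 0.931690
Series (M4, M5, and [0.931690]): 0.799000 × 0.749000 × 0.931690 = 0.557571
Parallel ([0.643626], M3, and [0.557571]): 1 − (1 − 0.643626)(1 − 0.893000)(1 − 0.557571) = 0.9831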